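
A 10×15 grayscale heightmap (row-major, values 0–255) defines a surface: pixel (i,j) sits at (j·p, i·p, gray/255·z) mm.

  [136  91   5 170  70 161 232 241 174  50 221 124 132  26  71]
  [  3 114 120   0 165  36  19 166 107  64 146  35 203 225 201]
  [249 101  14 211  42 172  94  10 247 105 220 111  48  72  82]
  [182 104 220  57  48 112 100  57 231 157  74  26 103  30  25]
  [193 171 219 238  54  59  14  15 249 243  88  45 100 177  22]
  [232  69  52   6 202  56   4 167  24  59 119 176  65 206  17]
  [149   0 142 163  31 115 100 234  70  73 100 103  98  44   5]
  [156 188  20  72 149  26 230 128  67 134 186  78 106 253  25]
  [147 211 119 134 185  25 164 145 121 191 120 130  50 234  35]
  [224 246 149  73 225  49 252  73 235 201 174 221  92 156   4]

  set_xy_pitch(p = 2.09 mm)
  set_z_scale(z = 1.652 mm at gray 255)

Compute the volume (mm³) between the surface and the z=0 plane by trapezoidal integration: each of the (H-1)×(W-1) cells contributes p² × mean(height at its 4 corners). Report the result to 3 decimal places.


415.244

height_mm = gray/255 × 1.652; cell vol = 2.09² × mean(4 corners)
unit = 2.09² × 1.652 / (4×255) = 0.00707461 mm³ per gray-sum
row 0: Σ corner-gray over 14 cells = 6605  → 46.7278
row 1: Σ corner-gray over 14 cells = 6229  → 44.0677
row 2: Σ corner-gray over 14 cells = 6070  → 42.9429
row 3: Σ corner-gray over 14 cells = 6404  → 45.3058
row 4: Σ corner-gray over 14 cells = 6218  → 43.9899
row 5: Σ corner-gray over 14 cells = 5359  → 37.9128
row 6: Σ corner-gray over 14 cells = 6155  → 43.5442
row 7: Σ corner-gray over 14 cells = 7295  → 51.6093
row 8: Σ corner-gray over 14 cells = 8360  → 59.1437
Σ rows: total corner-gray = 58695  → 415.2442 mm³


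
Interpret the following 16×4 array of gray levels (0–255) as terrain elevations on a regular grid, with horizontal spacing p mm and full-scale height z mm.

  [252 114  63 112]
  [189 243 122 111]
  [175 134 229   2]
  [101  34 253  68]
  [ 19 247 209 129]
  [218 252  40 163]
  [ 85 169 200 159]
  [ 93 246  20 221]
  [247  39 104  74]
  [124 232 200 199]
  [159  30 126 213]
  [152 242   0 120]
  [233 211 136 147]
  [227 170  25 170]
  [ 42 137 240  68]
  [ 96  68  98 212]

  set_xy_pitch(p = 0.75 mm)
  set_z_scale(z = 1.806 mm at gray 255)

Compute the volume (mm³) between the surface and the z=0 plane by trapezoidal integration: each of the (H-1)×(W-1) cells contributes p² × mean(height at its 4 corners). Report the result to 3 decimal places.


26.228

height_mm = gray/255 × 1.806; cell vol = 0.75² × mean(4 corners)
unit = 0.75² × 1.806 / (4×255) = 0.000995956 mm³ per gray-sum
row 0: Σ corner-gray over 3 cells = 1748  → 1.7409
row 1: Σ corner-gray over 3 cells = 1933  → 1.9252
row 2: Σ corner-gray over 3 cells = 1646  → 1.6393
row 3: Σ corner-gray over 3 cells = 1803  → 1.7957
row 4: Σ corner-gray over 3 cells = 2025  → 2.0168
row 5: Σ corner-gray over 3 cells = 1947  → 1.9391
row 6: Σ corner-gray over 3 cells = 1828  → 1.8206
row 7: Σ corner-gray over 3 cells = 1453  → 1.4471
row 8: Σ corner-gray over 3 cells = 1794  → 1.7867
row 9: Σ corner-gray over 3 cells = 1871  → 1.8634
row 10: Σ corner-gray over 3 cells = 1440  → 1.4342
row 11: Σ corner-gray over 3 cells = 1830  → 1.8226
row 12: Σ corner-gray over 3 cells = 1861  → 1.8535
row 13: Σ corner-gray over 3 cells = 1651  → 1.6443
row 14: Σ corner-gray over 3 cells = 1504  → 1.4979
Σ rows: total corner-gray = 26334  → 26.2275 mm³


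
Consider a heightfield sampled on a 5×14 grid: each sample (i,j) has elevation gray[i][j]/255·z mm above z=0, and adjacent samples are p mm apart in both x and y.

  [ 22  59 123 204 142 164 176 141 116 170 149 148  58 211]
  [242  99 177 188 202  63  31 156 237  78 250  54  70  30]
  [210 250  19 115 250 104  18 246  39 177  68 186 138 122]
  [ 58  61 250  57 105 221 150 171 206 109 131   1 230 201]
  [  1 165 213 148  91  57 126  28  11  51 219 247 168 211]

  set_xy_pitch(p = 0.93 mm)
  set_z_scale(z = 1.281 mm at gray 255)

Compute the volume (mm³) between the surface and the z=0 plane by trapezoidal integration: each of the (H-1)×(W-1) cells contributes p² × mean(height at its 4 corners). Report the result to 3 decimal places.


30.574

height_mm = gray/255 × 1.281; cell vol = 0.93² × mean(4 corners)
unit = 0.93² × 1.281 / (4×255) = 0.00108621 mm³ per gray-sum
row 0: Σ corner-gray over 13 cells = 7015  → 7.6198
row 1: Σ corner-gray over 13 cells = 7034  → 7.6404
row 2: Σ corner-gray over 13 cells = 7195  → 7.8153
row 3: Σ corner-gray over 13 cells = 6903  → 7.4981
Σ rows: total corner-gray = 28147  → 30.5736 mm³


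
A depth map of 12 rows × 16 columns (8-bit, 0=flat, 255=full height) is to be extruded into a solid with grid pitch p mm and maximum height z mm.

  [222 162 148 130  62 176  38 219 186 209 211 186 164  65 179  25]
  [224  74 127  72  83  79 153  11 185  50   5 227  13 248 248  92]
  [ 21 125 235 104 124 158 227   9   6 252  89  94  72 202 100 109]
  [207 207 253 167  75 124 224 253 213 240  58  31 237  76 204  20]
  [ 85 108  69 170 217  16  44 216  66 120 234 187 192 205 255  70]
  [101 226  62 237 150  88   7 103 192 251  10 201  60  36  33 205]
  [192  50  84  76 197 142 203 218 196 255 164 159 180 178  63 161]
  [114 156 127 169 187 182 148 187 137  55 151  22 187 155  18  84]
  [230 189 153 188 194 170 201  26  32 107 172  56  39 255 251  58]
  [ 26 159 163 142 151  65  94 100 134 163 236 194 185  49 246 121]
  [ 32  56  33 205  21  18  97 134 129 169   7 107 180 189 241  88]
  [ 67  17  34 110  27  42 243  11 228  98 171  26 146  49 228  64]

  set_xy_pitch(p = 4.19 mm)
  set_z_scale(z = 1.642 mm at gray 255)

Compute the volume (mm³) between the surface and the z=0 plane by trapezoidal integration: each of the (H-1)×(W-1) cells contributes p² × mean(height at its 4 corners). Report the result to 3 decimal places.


2513.272

height_mm = gray/255 × 1.642; cell vol = 4.19² × mean(4 corners)
unit = 4.19² × 1.642 / (4×255) = 0.0282619 mm³ per gray-sum
row 0: Σ corner-gray over 15 cells = 7983  → 225.6146
row 1: Σ corner-gray over 15 cells = 7190  → 203.2029
row 2: Σ corner-gray over 15 cells = 8675  → 245.1718
row 3: Σ corner-gray over 15 cells = 9304  → 262.9485
row 4: Σ corner-gray over 15 cells = 7971  → 225.2754
row 5: Σ corner-gray over 15 cells = 8301  → 234.6019
row 6: Σ corner-gray over 15 cells = 8643  → 244.2674
row 7: Σ corner-gray over 15 cells = 8314  → 234.9693
row 8: Σ corner-gray over 15 cells = 8663  → 244.8327
row 9: Σ corner-gray over 15 cells = 7601  → 214.8185
row 10: Σ corner-gray over 15 cells = 6283  → 177.5694
Σ rows: total corner-gray = 88928  → 2513.2723 mm³


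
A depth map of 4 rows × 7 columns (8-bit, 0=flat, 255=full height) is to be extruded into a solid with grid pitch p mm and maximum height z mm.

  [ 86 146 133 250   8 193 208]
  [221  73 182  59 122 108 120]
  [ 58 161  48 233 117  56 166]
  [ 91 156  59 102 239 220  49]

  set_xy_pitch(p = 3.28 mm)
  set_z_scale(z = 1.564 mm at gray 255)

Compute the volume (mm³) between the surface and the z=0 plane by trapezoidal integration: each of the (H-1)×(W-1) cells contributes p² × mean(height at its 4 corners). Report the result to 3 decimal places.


height_mm = gray/255 × 1.564; cell vol = 3.28² × mean(4 corners)
unit = 3.28² × 1.564 / (4×255) = 0.0164962 mm³ per gray-sum
row 0: Σ corner-gray over 6 cells = 3183  → 52.5074
row 1: Σ corner-gray over 6 cells = 2883  → 47.5586
row 2: Σ corner-gray over 6 cells = 3146  → 51.8971
Σ rows: total corner-gray = 9212  → 151.9631 mm³

151.963


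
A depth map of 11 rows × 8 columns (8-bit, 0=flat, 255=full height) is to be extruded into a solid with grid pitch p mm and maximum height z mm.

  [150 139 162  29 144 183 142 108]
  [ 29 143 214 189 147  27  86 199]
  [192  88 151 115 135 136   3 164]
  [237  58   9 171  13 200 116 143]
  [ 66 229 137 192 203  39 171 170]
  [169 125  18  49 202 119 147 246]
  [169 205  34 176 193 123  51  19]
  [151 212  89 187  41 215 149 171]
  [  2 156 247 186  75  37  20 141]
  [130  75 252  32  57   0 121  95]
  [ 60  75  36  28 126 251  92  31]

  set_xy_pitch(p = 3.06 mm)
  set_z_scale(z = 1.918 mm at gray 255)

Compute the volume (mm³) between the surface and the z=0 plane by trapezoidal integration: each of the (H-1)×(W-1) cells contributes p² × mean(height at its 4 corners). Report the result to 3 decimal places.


605.848

height_mm = gray/255 × 1.918; cell vol = 3.06² × mean(4 corners)
unit = 3.06² × 1.918 / (4×255) = 0.0176072 mm³ per gray-sum
row 0: Σ corner-gray over 7 cells = 3696  → 65.0764
row 1: Σ corner-gray over 7 cells = 3452  → 60.7802
row 2: Σ corner-gray over 7 cells = 3126  → 55.0402
row 3: Σ corner-gray over 7 cells = 3692  → 65.0059
row 4: Σ corner-gray over 7 cells = 3913  → 68.8971
row 5: Σ corner-gray over 7 cells = 3487  → 61.3964
row 6: Σ corner-gray over 7 cells = 3860  → 67.9639
row 7: Σ corner-gray over 7 cells = 3693  → 65.0235
row 8: Σ corner-gray over 7 cells = 2884  → 50.7793
row 9: Σ corner-gray over 7 cells = 2606  → 45.8845
Σ rows: total corner-gray = 34409  → 605.8475 mm³


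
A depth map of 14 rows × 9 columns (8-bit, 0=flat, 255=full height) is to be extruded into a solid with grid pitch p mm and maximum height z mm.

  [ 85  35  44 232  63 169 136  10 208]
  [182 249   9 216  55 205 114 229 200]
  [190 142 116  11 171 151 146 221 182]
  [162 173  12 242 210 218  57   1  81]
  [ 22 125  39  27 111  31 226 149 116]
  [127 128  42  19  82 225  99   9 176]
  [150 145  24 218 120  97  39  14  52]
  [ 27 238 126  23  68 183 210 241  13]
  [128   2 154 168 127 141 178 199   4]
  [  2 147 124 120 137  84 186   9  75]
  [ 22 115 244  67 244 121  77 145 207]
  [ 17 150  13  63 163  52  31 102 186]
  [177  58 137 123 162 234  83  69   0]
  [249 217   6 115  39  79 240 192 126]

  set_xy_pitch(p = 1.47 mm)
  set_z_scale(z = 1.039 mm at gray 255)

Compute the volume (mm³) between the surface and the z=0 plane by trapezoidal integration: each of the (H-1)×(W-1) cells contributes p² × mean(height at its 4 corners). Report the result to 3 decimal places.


height_mm = gray/255 × 1.039; cell vol = 1.47² × mean(4 corners)
unit = 1.47² × 1.039 / (4×255) = 0.00220115 mm³ per gray-sum
row 0: Σ corner-gray over 8 cells = 4207  → 9.2602
row 1: Σ corner-gray over 8 cells = 4824  → 10.6184
row 2: Σ corner-gray over 8 cells = 4357  → 9.5904
row 3: Σ corner-gray over 8 cells = 3623  → 7.9748
row 4: Σ corner-gray over 8 cells = 3065  → 6.7465
row 5: Σ corner-gray over 8 cells = 3027  → 6.6629
row 6: Σ corner-gray over 8 cells = 3734  → 8.2191
row 7: Σ corner-gray over 8 cells = 4288  → 9.4385
row 8: Σ corner-gray over 8 cells = 3761  → 8.2785
row 9: Σ corner-gray over 8 cells = 3946  → 8.6857
row 10: Σ corner-gray over 8 cells = 3606  → 7.9374
row 11: Σ corner-gray over 8 cells = 3260  → 7.1758
row 12: Σ corner-gray over 8 cells = 4060  → 8.9367
Σ rows: total corner-gray = 49758  → 109.5249 mm³

109.525


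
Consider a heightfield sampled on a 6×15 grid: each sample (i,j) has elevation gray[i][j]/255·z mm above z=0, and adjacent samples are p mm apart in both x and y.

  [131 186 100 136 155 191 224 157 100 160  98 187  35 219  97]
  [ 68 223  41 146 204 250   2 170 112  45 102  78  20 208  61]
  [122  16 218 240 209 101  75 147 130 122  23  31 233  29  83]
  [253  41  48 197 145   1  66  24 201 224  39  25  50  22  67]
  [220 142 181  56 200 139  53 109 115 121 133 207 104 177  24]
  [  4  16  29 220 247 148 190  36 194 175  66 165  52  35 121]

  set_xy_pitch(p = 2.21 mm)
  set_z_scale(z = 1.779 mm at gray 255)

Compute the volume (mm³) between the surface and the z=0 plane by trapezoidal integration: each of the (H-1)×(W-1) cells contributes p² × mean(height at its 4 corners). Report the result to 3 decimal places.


height_mm = gray/255 × 1.779; cell vol = 2.21² × mean(4 corners)
unit = 2.21² × 1.779 / (4×255) = 0.00851844 mm³ per gray-sum
row 0: Σ corner-gray over 14 cells = 7455  → 63.5050
row 1: Σ corner-gray over 14 cells = 6684  → 56.9373
row 2: Σ corner-gray over 14 cells = 5839  → 49.7392
row 3: Σ corner-gray over 14 cells = 6204  → 52.8484
row 4: Σ corner-gray over 14 cells = 6989  → 59.5354
Σ rows: total corner-gray = 33171  → 282.5653 mm³

282.565


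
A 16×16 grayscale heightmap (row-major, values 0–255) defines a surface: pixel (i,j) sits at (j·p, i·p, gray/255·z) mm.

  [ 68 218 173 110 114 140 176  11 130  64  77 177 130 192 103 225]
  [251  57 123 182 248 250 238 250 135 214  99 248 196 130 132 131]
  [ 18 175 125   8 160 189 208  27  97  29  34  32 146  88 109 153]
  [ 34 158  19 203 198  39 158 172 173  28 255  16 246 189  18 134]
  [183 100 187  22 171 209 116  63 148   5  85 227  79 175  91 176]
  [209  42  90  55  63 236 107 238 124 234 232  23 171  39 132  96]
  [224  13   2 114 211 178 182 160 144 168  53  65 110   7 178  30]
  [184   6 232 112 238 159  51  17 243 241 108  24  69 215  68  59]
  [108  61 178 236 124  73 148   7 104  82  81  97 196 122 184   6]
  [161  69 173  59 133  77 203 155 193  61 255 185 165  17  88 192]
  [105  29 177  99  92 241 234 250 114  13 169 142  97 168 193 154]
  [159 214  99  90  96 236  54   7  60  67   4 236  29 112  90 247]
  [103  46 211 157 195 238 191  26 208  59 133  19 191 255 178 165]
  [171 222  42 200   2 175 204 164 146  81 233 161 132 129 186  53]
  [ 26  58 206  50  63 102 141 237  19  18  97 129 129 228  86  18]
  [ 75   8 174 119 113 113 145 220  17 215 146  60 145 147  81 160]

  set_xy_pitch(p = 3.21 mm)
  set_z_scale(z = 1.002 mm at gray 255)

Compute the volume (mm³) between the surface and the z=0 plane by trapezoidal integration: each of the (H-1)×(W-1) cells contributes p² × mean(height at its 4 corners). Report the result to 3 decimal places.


height_mm = gray/255 × 1.002; cell vol = 3.21² × mean(4 corners)
unit = 3.21² × 1.002 / (4×255) = 0.0101223 mm³ per gray-sum
row 0: Σ corner-gray over 15 cells = 9309  → 94.2281
row 1: Σ corner-gray over 15 cells = 8411  → 85.1384
row 2: Σ corner-gray over 15 cells = 6937  → 70.2181
row 3: Σ corner-gray over 15 cells = 7627  → 77.2025
row 4: Σ corner-gray over 15 cells = 7592  → 76.8482
row 5: Σ corner-gray over 15 cells = 7301  → 73.9026
row 6: Σ corner-gray over 15 cells = 7233  → 73.2143
row 7: Σ corner-gray over 15 cells = 7309  → 73.9836
row 8: Σ corner-gray over 15 cells = 7519  → 76.1093
row 9: Σ corner-gray over 15 cells = 8314  → 84.1565
row 10: Σ corner-gray over 15 cells = 7489  → 75.8056
row 11: Σ corner-gray over 15 cells = 7676  → 77.6985
row 12: Σ corner-gray over 15 cells = 8860  → 89.6832
row 13: Σ corner-gray over 15 cells = 7548  → 76.4028
row 14: Σ corner-gray over 15 cells = 6811  → 68.9427
Σ rows: total corner-gray = 115936  → 1173.5347 mm³

1173.535


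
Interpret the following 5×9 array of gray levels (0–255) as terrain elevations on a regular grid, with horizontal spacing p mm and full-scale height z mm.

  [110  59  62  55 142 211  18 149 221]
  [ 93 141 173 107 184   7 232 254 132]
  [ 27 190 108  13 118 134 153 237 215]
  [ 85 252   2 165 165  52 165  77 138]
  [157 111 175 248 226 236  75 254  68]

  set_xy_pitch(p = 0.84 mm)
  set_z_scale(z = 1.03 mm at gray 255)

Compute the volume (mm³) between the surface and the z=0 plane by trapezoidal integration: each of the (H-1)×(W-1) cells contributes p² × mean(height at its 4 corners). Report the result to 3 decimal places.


12.607

height_mm = gray/255 × 1.03; cell vol = 0.84² × mean(4 corners)
unit = 0.84² × 1.03 / (4×255) = 0.000712518 mm³ per gray-sum
row 0: Σ corner-gray over 8 cells = 4144  → 2.9527
row 1: Σ corner-gray over 8 cells = 4569  → 3.2555
row 2: Σ corner-gray over 8 cells = 4127  → 2.9406
row 3: Σ corner-gray over 8 cells = 4854  → 3.4586
Σ rows: total corner-gray = 17694  → 12.6073 mm³


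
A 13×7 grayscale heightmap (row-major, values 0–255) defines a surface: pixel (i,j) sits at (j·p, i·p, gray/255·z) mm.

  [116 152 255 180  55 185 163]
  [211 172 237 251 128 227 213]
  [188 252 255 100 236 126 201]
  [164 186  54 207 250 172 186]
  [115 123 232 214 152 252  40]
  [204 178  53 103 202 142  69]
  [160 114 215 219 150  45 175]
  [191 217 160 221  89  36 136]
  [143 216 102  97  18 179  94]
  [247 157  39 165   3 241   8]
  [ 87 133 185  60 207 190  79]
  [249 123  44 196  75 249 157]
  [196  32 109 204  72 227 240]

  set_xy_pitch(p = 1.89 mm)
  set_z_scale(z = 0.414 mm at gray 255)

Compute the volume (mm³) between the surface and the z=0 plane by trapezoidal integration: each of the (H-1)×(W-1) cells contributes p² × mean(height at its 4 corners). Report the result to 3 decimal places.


height_mm = gray/255 × 0.414; cell vol = 1.89² × mean(4 corners)
unit = 1.89² × 0.414 / (4×255) = 0.00144985 mm³ per gray-sum
row 0: Σ corner-gray over 6 cells = 4387  → 6.3605
row 1: Σ corner-gray over 6 cells = 4781  → 6.9317
row 2: Σ corner-gray over 6 cells = 4415  → 6.4011
row 3: Σ corner-gray over 6 cells = 4189  → 6.0734
row 4: Σ corner-gray over 6 cells = 3730  → 5.4079
row 5: Σ corner-gray over 6 cells = 3450  → 5.0020
row 6: Σ corner-gray over 6 cells = 3594  → 5.2108
row 7: Σ corner-gray over 6 cells = 3234  → 4.6888
row 8: Σ corner-gray over 6 cells = 2926  → 4.2423
row 9: Σ corner-gray over 6 cells = 3181  → 4.6120
row 10: Σ corner-gray over 6 cells = 3496  → 5.0687
row 11: Σ corner-gray over 6 cells = 3504  → 5.0803
Σ rows: total corner-gray = 44887  → 65.0795 mm³

65.080


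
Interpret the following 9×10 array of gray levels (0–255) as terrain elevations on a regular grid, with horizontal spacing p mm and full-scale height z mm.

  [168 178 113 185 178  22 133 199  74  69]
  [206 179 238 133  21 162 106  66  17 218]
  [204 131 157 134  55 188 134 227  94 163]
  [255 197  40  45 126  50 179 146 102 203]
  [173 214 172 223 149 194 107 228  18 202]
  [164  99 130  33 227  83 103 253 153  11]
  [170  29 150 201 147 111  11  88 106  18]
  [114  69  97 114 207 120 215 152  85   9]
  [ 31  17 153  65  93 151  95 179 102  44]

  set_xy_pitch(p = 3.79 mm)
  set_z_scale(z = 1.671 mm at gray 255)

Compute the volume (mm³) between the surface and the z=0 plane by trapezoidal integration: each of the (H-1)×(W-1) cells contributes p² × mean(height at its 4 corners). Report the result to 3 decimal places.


height_mm = gray/255 × 1.671; cell vol = 3.79² × mean(4 corners)
unit = 3.79² × 1.671 / (4×255) = 0.0235318 mm³ per gray-sum
row 0: Σ corner-gray over 9 cells = 4669  → 109.8699
row 1: Σ corner-gray over 9 cells = 4875  → 114.7174
row 2: Σ corner-gray over 9 cells = 4835  → 113.7761
row 3: Σ corner-gray over 9 cells = 5213  → 122.6711
row 4: Σ corner-gray over 9 cells = 5322  → 125.2361
row 5: Σ corner-gray over 9 cells = 4211  → 99.0923
row 6: Σ corner-gray over 9 cells = 4115  → 96.8333
row 7: Σ corner-gray over 9 cells = 4026  → 94.7389
Σ rows: total corner-gray = 37266  → 876.9351 mm³

876.935


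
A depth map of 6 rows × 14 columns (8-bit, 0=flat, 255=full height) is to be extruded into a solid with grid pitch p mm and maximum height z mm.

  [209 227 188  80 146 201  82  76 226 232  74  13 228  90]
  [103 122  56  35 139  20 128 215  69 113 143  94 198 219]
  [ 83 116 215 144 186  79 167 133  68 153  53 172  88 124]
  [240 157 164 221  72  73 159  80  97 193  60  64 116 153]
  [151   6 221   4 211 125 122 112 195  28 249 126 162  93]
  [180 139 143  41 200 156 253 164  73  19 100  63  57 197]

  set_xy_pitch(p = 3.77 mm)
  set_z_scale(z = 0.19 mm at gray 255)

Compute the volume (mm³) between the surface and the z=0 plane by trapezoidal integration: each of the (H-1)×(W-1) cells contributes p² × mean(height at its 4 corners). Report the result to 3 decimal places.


87.532

height_mm = gray/255 × 0.19; cell vol = 3.77² × mean(4 corners)
unit = 3.77² × 0.19 / (4×255) = 0.0026475 mm³ per gray-sum
row 0: Σ corner-gray over 13 cells = 6831  → 18.0851
row 1: Σ corner-gray over 13 cells = 6341  → 16.7878
row 2: Σ corner-gray over 13 cells = 6660  → 17.6324
row 3: Σ corner-gray over 13 cells = 6671  → 17.6615
row 4: Σ corner-gray over 13 cells = 6559  → 17.3650
Σ rows: total corner-gray = 33062  → 87.5317 mm³


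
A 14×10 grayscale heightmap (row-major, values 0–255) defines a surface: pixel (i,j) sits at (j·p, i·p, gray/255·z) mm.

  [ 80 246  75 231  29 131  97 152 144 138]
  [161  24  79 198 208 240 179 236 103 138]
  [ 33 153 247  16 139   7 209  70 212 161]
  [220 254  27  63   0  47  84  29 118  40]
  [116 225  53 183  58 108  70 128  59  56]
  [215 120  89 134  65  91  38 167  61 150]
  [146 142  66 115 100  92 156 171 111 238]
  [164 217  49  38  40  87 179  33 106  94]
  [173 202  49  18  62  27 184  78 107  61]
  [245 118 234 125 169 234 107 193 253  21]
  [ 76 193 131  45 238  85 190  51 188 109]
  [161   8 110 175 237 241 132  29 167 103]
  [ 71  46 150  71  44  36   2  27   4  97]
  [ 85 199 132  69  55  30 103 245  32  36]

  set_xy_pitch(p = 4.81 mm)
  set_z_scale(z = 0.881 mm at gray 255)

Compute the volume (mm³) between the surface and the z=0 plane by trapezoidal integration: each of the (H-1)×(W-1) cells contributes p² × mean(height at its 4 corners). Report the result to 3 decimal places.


height_mm = gray/255 × 0.881; cell vol = 4.81² × mean(4 corners)
unit = 4.81² × 0.881 / (4×255) = 0.0199832 mm³ per gray-sum
row 0: Σ corner-gray over 9 cells = 5261  → 105.1318
row 1: Σ corner-gray over 9 cells = 5133  → 102.5740
row 2: Σ corner-gray over 9 cells = 3804  → 76.0162
row 3: Σ corner-gray over 9 cells = 3444  → 68.8223
row 4: Σ corner-gray over 9 cells = 3835  → 76.6357
row 5: Σ corner-gray over 9 cells = 4185  → 83.6299
row 6: Σ corner-gray over 9 cells = 4046  → 80.8522
row 7: Σ corner-gray over 9 cells = 3444  → 68.8223
row 8: Σ corner-gray over 9 cells = 4820  → 96.3192
row 9: Σ corner-gray over 9 cells = 5559  → 111.0868
row 10: Σ corner-gray over 9 cells = 4889  → 97.6981
row 11: Σ corner-gray over 9 cells = 3390  → 67.7432
row 12: Σ corner-gray over 9 cells = 2779  → 55.5334
Σ rows: total corner-gray = 54589  → 1090.8651 mm³

1090.865


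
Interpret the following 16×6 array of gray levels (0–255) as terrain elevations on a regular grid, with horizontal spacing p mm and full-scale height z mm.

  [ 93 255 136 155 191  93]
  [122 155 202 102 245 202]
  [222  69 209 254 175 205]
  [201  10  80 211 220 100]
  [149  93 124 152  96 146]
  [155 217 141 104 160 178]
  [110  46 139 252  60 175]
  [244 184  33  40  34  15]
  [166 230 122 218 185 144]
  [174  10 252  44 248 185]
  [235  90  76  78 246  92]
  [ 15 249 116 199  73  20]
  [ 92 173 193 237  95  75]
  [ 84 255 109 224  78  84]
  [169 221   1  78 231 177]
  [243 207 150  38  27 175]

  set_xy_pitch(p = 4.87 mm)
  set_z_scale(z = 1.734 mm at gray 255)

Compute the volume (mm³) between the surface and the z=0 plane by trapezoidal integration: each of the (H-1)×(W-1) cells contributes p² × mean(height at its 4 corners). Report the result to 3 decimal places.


1747.656

height_mm = gray/255 × 1.734; cell vol = 4.87² × mean(4 corners)
unit = 4.87² × 1.734 / (4×255) = 0.0403187 mm³ per gray-sum
row 0: Σ corner-gray over 5 cells = 3392  → 136.7611
row 1: Σ corner-gray over 5 cells = 3573  → 144.0588
row 2: Σ corner-gray over 5 cells = 3184  → 128.3748
row 3: Σ corner-gray over 5 cells = 2568  → 103.5385
row 4: Σ corner-gray over 5 cells = 2802  → 112.9731
row 5: Σ corner-gray over 5 cells = 2856  → 115.1503
row 6: Σ corner-gray over 5 cells = 2120  → 85.4757
row 7: Σ corner-gray over 5 cells = 2661  → 107.2881
row 8: Σ corner-gray over 5 cells = 3287  → 132.5277
row 9: Σ corner-gray over 5 cells = 2774  → 111.8442
row 10: Σ corner-gray over 5 cells = 2616  → 105.4738
row 11: Σ corner-gray over 5 cells = 2872  → 115.7954
row 12: Σ corner-gray over 5 cells = 3063  → 123.4963
row 13: Σ corner-gray over 5 cells = 2908  → 117.2469
row 14: Σ corner-gray over 5 cells = 2670  → 107.6510
Σ rows: total corner-gray = 43346  → 1747.6557 mm³


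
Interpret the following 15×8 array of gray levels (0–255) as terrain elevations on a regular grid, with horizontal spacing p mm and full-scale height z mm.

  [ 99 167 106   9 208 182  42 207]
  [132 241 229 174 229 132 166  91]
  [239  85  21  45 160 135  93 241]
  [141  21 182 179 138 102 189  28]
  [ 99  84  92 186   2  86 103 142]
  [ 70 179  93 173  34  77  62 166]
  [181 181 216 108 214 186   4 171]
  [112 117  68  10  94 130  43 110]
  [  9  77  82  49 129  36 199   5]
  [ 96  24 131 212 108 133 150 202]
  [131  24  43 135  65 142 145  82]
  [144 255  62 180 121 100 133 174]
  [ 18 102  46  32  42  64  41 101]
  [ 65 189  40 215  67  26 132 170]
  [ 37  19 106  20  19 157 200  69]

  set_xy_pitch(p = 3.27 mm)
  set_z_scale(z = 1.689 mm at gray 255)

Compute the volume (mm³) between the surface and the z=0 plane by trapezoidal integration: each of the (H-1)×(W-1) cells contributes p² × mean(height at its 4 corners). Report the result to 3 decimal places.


784.349

height_mm = gray/255 × 1.689; cell vol = 3.27² × mean(4 corners)
unit = 3.27² × 1.689 / (4×255) = 0.0177062 mm³ per gray-sum
row 0: Σ corner-gray over 7 cells = 4299  → 76.1189
row 1: Σ corner-gray over 7 cells = 4123  → 73.0026
row 2: Σ corner-gray over 7 cells = 3349  → 59.2980
row 3: Σ corner-gray over 7 cells = 3138  → 55.5620
row 4: Σ corner-gray over 7 cells = 2819  → 49.9137
row 5: Σ corner-gray over 7 cells = 3642  → 64.4859
row 6: Σ corner-gray over 7 cells = 3316  → 58.7137
row 7: Σ corner-gray over 7 cells = 2304  → 40.7950
row 8: Σ corner-gray over 7 cells = 2972  → 52.6228
row 9: Σ corner-gray over 7 cells = 3135  → 55.5089
row 10: Σ corner-gray over 7 cells = 3341  → 59.1564
row 11: Σ corner-gray over 7 cells = 2793  → 49.4534
row 12: Σ corner-gray over 7 cells = 2346  → 41.5387
row 13: Σ corner-gray over 7 cells = 2721  → 48.1785
Σ rows: total corner-gray = 44298  → 784.3486 mm³


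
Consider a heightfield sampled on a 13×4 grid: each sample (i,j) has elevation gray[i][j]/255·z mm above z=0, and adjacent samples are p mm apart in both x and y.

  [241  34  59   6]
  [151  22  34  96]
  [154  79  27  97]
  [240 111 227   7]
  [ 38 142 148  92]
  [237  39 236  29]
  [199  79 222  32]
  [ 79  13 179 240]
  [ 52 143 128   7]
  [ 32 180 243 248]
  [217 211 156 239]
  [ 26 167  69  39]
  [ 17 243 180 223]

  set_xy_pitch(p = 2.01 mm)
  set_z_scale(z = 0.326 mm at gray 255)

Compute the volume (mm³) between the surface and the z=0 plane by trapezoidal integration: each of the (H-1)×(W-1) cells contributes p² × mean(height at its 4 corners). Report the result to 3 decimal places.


height_mm = gray/255 × 0.326; cell vol = 2.01² × mean(4 corners)
unit = 2.01² × 0.326 / (4×255) = 0.00129125 mm³ per gray-sum
row 0: Σ corner-gray over 3 cells = 792  → 1.0227
row 1: Σ corner-gray over 3 cells = 822  → 1.0614
row 2: Σ corner-gray over 3 cells = 1386  → 1.7897
row 3: Σ corner-gray over 3 cells = 1633  → 2.1086
row 4: Σ corner-gray over 3 cells = 1526  → 1.9704
row 5: Σ corner-gray over 3 cells = 1649  → 2.1293
row 6: Σ corner-gray over 3 cells = 1536  → 1.9834
row 7: Σ corner-gray over 3 cells = 1304  → 1.6838
row 8: Σ corner-gray over 3 cells = 1727  → 2.2300
row 9: Σ corner-gray over 3 cells = 2316  → 2.9905
row 10: Σ corner-gray over 3 cells = 1727  → 2.2300
row 11: Σ corner-gray over 3 cells = 1623  → 2.0957
Σ rows: total corner-gray = 18041  → 23.2954 mm³

23.295


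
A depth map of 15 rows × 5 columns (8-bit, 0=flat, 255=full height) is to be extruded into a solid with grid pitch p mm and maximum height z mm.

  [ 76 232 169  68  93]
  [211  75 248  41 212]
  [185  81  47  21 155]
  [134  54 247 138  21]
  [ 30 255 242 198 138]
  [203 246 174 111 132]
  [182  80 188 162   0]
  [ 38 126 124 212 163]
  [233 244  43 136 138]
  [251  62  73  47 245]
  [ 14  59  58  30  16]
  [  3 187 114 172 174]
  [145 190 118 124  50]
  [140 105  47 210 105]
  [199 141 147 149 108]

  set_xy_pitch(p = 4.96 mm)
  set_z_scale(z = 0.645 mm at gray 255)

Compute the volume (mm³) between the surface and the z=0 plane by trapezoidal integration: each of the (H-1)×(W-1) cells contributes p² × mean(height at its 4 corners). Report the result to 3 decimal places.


height_mm = gray/255 × 0.645; cell vol = 4.96² × mean(4 corners)
unit = 4.96² × 0.645 / (4×255) = 0.0155569 mm³ per gray-sum
row 0: Σ corner-gray over 4 cells = 2258  → 35.1275
row 1: Σ corner-gray over 4 cells = 1789  → 27.8313
row 2: Σ corner-gray over 4 cells = 1671  → 25.9956
row 3: Σ corner-gray over 4 cells = 2591  → 40.3079
row 4: Σ corner-gray over 4 cells = 2955  → 45.9706
row 5: Σ corner-gray over 4 cells = 2439  → 37.9433
row 6: Σ corner-gray over 4 cells = 2167  → 33.7118
row 7: Σ corner-gray over 4 cells = 2342  → 36.4342
row 8: Σ corner-gray over 4 cells = 2077  → 32.3117
row 9: Σ corner-gray over 4 cells = 1184  → 18.4194
row 10: Σ corner-gray over 4 cells = 1447  → 22.5108
row 11: Σ corner-gray over 4 cells = 2182  → 33.9451
row 12: Σ corner-gray over 4 cells = 2028  → 31.5494
row 13: Σ corner-gray over 4 cells = 2150  → 33.4473
Σ rows: total corner-gray = 29280  → 455.5059 mm³

455.506


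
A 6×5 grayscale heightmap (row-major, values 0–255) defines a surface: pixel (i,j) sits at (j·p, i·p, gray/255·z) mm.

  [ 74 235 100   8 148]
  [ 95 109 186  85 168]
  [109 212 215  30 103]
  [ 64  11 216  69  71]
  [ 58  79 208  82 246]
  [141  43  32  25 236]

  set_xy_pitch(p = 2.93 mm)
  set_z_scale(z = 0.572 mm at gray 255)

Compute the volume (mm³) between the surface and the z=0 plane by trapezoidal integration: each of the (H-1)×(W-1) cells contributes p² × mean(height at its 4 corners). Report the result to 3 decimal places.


44.874

height_mm = gray/255 × 0.572; cell vol = 2.93² × mean(4 corners)
unit = 2.93² × 0.572 / (4×255) = 0.00481428 mm³ per gray-sum
row 0: Σ corner-gray over 4 cells = 1931  → 9.2964
row 1: Σ corner-gray over 4 cells = 2149  → 10.3459
row 2: Σ corner-gray over 4 cells = 1853  → 8.9209
row 3: Σ corner-gray over 4 cells = 1769  → 8.5165
row 4: Σ corner-gray over 4 cells = 1619  → 7.7943
Σ rows: total corner-gray = 9321  → 44.8739 mm³


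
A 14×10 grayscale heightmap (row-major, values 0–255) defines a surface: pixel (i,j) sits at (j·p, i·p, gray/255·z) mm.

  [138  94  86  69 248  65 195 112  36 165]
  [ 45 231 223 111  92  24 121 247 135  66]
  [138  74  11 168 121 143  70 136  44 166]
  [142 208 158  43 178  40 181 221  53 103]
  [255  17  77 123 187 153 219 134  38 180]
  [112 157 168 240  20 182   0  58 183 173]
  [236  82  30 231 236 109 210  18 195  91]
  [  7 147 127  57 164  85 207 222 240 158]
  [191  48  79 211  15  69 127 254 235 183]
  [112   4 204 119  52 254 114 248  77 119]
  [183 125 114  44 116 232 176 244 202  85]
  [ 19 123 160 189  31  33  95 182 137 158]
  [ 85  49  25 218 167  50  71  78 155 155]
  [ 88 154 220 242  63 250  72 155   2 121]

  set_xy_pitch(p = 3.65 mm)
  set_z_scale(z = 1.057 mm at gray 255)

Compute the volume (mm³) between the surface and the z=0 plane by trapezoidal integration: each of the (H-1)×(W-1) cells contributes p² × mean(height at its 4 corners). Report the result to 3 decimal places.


height_mm = gray/255 × 1.057; cell vol = 3.65² × mean(4 corners)
unit = 3.65² × 1.057 / (4×255) = 0.0138058 mm³ per gray-sum
row 0: Σ corner-gray over 9 cells = 4592  → 63.3961
row 1: Σ corner-gray over 9 cells = 4317  → 59.5995
row 2: Σ corner-gray over 9 cells = 4247  → 58.6331
row 3: Σ corner-gray over 9 cells = 4740  → 65.4393
row 4: Σ corner-gray over 9 cells = 4632  → 63.9483
row 5: Σ corner-gray over 9 cells = 4850  → 66.9580
row 6: Σ corner-gray over 9 cells = 5212  → 71.9557
row 7: Σ corner-gray over 9 cells = 5113  → 70.5889
row 8: Σ corner-gray over 9 cells = 4825  → 66.6128
row 9: Σ corner-gray over 9 cells = 5149  → 71.0859
row 10: Σ corner-gray over 9 cells = 4851  → 66.9718
row 11: Σ corner-gray over 9 cells = 3943  → 54.4361
row 12: Σ corner-gray over 9 cells = 4391  → 60.6211
Σ rows: total corner-gray = 60862  → 840.2466 mm³

840.247


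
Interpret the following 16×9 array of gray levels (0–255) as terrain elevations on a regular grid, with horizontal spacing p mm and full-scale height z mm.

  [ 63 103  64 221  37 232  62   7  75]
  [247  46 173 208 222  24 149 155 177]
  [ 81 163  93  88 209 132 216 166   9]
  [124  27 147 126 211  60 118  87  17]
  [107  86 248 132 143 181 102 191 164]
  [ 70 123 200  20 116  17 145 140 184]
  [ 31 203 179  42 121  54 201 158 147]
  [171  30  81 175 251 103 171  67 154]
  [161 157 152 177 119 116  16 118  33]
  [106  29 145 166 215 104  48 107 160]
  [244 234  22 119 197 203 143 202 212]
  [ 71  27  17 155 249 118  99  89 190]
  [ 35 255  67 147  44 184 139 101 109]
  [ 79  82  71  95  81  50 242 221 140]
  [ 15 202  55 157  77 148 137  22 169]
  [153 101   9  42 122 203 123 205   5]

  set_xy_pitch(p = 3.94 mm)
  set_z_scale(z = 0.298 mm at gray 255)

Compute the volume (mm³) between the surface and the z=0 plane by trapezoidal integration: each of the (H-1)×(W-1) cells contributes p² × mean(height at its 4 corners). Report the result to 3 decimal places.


height_mm = gray/255 × 0.298; cell vol = 3.94² × mean(4 corners)
unit = 3.94² × 0.298 / (4×255) = 0.00453533 mm³ per gray-sum
row 0: Σ corner-gray over 8 cells = 3968  → 17.9962
row 1: Σ corner-gray over 8 cells = 4602  → 20.8716
row 2: Σ corner-gray over 8 cells = 3917  → 17.7649
row 3: Σ corner-gray over 8 cells = 4130  → 18.7309
row 4: Σ corner-gray over 8 cells = 4213  → 19.1073
row 5: Σ corner-gray over 8 cells = 3870  → 17.5517
row 6: Σ corner-gray over 8 cells = 4175  → 18.9350
row 7: Σ corner-gray over 8 cells = 3985  → 18.0733
row 8: Σ corner-gray over 8 cells = 3798  → 17.2252
row 9: Σ corner-gray over 8 cells = 4590  → 20.8171
row 10: Σ corner-gray over 8 cells = 4465  → 20.2502
row 11: Σ corner-gray over 8 cells = 3787  → 17.1753
row 12: Σ corner-gray over 8 cells = 3921  → 17.7830
row 13: Σ corner-gray over 8 cells = 3683  → 16.7036
row 14: Σ corner-gray over 8 cells = 3548  → 16.0913
Σ rows: total corner-gray = 60652  → 275.0766 mm³

275.077


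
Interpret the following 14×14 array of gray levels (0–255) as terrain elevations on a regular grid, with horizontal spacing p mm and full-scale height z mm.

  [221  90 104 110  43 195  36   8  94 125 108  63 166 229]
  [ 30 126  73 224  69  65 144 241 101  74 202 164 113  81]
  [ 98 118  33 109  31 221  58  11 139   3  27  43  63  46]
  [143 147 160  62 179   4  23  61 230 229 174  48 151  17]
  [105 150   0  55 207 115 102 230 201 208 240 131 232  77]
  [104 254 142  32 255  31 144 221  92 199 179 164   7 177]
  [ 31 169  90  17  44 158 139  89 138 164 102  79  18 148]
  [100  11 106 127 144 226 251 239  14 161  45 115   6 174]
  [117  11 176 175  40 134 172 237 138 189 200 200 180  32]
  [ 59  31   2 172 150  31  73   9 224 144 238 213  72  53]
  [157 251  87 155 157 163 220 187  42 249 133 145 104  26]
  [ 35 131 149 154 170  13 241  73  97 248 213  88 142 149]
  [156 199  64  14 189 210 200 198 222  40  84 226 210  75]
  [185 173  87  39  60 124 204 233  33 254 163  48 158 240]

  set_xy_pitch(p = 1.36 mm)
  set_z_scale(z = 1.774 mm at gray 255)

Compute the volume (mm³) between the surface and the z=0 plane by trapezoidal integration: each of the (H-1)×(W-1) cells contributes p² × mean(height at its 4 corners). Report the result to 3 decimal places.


height_mm = gray/255 × 1.774; cell vol = 1.36² × mean(4 corners)
unit = 1.36² × 1.774 / (4×255) = 0.00321685 mm³ per gray-sum
row 0: Σ corner-gray over 13 cells = 6037  → 19.4201
row 1: Σ corner-gray over 13 cells = 5159  → 16.5957
row 2: Σ corner-gray over 13 cells = 4952  → 15.9299
row 3: Σ corner-gray over 13 cells = 7020  → 22.5823
row 4: Σ corner-gray over 13 cells = 7645  → 24.5928
row 5: Σ corner-gray over 13 cells = 6314  → 20.3112
row 6: Σ corner-gray over 13 cells = 5757  → 18.5194
row 7: Σ corner-gray over 13 cells = 7017  → 22.5727
row 8: Σ corner-gray over 13 cells = 6683  → 21.4982
row 9: Σ corner-gray over 13 cells = 6799  → 21.8714
row 10: Σ corner-gray over 13 cells = 7591  → 24.4191
row 11: Σ corner-gray over 13 cells = 7565  → 24.3355
row 12: Σ corner-gray over 13 cells = 7520  → 24.1907
Σ rows: total corner-gray = 86059  → 276.8392 mm³

276.839


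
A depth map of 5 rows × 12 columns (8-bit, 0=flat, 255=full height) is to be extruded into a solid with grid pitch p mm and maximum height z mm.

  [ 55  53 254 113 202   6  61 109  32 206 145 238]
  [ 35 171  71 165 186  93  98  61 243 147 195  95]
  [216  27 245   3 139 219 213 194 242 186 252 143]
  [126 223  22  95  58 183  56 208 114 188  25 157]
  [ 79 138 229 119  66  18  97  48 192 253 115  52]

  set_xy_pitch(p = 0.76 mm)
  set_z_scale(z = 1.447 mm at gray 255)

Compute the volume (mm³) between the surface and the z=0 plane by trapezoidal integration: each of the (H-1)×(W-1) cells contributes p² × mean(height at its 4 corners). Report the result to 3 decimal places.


19.803

height_mm = gray/255 × 1.447; cell vol = 0.76² × mean(4 corners)
unit = 0.76² × 1.447 / (4×255) = 0.000819399 mm³ per gray-sum
row 0: Σ corner-gray over 11 cells = 5645  → 4.6255
row 1: Σ corner-gray over 11 cells = 6789  → 5.5629
row 2: Σ corner-gray over 11 cells = 6426  → 5.2655
row 3: Σ corner-gray over 11 cells = 5308  → 4.3494
Σ rows: total corner-gray = 24168  → 19.8032 mm³


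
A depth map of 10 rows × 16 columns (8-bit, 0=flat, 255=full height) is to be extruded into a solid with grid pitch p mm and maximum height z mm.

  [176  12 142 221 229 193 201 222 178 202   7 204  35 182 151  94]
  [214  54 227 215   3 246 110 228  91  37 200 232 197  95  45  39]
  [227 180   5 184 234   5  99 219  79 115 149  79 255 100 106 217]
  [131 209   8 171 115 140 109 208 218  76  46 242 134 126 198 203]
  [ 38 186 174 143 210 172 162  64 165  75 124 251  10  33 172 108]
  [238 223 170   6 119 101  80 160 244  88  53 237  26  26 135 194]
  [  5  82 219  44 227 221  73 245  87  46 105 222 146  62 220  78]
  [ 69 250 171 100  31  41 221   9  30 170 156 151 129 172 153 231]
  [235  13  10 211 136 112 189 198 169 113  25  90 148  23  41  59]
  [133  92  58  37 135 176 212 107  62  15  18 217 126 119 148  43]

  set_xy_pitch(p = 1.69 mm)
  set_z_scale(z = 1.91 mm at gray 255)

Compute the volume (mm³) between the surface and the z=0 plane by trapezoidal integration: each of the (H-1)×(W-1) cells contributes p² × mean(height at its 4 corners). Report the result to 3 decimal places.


height_mm = gray/255 × 1.91; cell vol = 1.69² × mean(4 corners)
unit = 1.69² × 1.91 / (4×255) = 0.00534819 mm³ per gray-sum
row 0: Σ corner-gray over 15 cells = 8841  → 47.2833
row 1: Σ corner-gray over 15 cells = 8275  → 44.2562
row 2: Σ corner-gray over 15 cells = 8396  → 44.9034
row 3: Σ corner-gray over 15 cells = 8362  → 44.7215
row 4: Σ corner-gray over 15 cells = 7796  → 41.6945
row 5: Σ corner-gray over 15 cells = 7849  → 41.9779
row 6: Σ corner-gray over 15 cells = 7949  → 42.5127
row 7: Σ corner-gray over 15 cells = 7118  → 38.0684
row 8: Σ corner-gray over 15 cells = 6470  → 34.6028
Σ rows: total corner-gray = 71056  → 380.0208 mm³

380.021


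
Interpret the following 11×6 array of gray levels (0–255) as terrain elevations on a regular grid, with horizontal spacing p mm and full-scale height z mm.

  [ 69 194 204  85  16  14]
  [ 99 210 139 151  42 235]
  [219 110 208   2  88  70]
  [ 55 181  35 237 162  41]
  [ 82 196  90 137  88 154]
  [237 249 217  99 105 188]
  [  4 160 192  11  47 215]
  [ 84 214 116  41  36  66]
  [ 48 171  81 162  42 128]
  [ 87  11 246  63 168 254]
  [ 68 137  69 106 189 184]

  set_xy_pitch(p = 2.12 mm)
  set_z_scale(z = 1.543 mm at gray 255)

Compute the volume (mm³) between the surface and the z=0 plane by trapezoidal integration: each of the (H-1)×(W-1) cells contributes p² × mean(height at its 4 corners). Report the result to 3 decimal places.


height_mm = gray/255 × 1.543; cell vol = 2.12² × mean(4 corners)
unit = 2.12² × 1.543 / (4×255) = 0.00679888 mm³ per gray-sum
row 0: Σ corner-gray over 5 cells = 2499  → 16.9904
row 1: Σ corner-gray over 5 cells = 2523  → 17.1536
row 2: Σ corner-gray over 5 cells = 2431  → 16.5281
row 3: Σ corner-gray over 5 cells = 2584  → 17.5683
row 4: Σ corner-gray over 5 cells = 3023  → 20.5530
row 5: Σ corner-gray over 5 cells = 2804  → 19.0641
row 6: Σ corner-gray over 5 cells = 2003  → 13.6182
row 7: Σ corner-gray over 5 cells = 2052  → 13.9513
row 8: Σ corner-gray over 5 cells = 2405  → 16.3513
row 9: Σ corner-gray over 5 cells = 2571  → 17.4799
Σ rows: total corner-gray = 24895  → 169.2582 mm³

169.258
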